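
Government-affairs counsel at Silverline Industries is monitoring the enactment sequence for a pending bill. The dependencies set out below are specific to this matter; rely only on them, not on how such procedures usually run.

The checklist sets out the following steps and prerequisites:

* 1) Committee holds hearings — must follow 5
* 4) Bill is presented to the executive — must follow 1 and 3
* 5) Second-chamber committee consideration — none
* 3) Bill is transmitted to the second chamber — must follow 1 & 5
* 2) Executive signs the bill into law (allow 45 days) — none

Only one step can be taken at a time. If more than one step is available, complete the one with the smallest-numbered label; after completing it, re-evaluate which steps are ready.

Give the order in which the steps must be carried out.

2 and 5 have no prerequisites; 2 has the earlier label, so 2 is first.
5 is the only step now ready → 5.
That leaves 1 as the only ready step → 1.
Next only 3 has its prerequisites met → 3.
4 is the only step now ready → 4.

2, 5, 1, 3, 4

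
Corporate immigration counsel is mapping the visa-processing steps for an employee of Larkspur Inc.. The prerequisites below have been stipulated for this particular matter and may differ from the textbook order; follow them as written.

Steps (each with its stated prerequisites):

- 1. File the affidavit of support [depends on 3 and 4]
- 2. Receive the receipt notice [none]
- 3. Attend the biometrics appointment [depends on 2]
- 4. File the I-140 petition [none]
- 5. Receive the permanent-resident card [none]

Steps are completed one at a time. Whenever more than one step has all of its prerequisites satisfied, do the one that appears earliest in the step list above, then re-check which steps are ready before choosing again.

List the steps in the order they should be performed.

2, 3, 4, 1, 5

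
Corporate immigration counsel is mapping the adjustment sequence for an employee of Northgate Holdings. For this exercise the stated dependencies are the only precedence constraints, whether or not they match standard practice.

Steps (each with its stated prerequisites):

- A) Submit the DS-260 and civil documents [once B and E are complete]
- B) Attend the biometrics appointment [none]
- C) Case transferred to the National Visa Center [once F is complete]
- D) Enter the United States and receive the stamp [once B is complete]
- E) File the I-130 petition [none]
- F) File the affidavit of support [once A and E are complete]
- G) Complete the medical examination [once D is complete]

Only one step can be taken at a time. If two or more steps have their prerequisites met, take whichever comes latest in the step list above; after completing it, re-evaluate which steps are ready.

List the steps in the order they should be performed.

E → B → D → G → A → F → C

Nothing is required for E and B. E is listed later → E first.
B is the only step now ready → B.
Ready: D and A. D is listed later → D.
Ready: G and A. G is listed later → G.
Next only A has its prerequisites met → A.
F needed E and A, now all done → F.
C is the only step now ready → C.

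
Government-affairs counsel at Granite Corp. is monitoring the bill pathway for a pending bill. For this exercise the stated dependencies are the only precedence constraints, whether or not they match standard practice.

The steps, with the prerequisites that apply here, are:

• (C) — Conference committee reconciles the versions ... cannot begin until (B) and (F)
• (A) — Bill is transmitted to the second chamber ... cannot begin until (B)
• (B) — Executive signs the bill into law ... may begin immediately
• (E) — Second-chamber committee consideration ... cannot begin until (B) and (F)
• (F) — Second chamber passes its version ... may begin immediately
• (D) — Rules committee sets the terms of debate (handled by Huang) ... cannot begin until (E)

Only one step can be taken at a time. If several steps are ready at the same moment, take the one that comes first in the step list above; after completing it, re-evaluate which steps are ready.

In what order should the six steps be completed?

(B), (A), (F), (C), (E), (D)

Nothing is required for (B) and (F). (B) is listed earlier → (B) first.
(A) and (F) are both available; (A) is listed earlier → (A).
(F) is the only step now ready → (F).
Ready: (C) and (E). (C) is listed earlier → (C).
(E) is the only step now ready → (E).
(D) needed (E), now all done → (D).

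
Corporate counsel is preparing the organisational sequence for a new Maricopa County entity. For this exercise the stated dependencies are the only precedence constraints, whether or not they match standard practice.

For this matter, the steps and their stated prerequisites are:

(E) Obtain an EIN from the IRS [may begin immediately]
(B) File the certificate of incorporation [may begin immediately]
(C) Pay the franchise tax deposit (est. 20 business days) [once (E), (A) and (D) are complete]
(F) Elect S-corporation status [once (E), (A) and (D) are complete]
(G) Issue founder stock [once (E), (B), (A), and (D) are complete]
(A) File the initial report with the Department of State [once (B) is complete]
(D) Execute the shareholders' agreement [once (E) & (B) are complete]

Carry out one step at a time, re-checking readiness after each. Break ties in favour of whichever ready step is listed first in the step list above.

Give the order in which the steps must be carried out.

(E) (B) (A) (D) (C) (F) (G)

Nothing is required for (E) and (B). (E) is listed earlier → (E) first.
Next only (B) has its prerequisites met → (B).
Now (A) and (D) have their prerequisites met. (A) is listed earlier, so (A) next.
(D) is the only step now ready → (D).
Now (C), (F) and (G) have their prerequisites met. (C) is listed earlier, so (C) next.
Now (F) and (G) have their prerequisites met. (F) is listed earlier, so (F) next.
Next only (G) has its prerequisites met → (G).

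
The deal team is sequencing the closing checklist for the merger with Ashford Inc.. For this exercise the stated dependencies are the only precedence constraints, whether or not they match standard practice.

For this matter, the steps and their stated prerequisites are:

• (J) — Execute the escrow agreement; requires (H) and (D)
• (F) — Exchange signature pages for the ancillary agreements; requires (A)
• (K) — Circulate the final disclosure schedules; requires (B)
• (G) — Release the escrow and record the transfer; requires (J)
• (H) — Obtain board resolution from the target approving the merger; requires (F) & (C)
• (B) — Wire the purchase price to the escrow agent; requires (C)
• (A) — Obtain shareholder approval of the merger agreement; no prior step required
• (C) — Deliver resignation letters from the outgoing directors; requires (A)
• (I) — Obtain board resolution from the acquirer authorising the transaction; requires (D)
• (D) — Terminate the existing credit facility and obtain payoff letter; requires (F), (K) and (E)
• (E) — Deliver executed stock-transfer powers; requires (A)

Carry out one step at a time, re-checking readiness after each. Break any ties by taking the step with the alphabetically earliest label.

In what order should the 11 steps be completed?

(A) is the only step with nothing outstanding, so it goes first.
Ready: (C), (E) and (F). (C) has the earlier label → (C).
Now (B), (E) and (F) have their prerequisites met. (B) has the earlier label, so (B) next.
(K) now also ready, so the ready set is {(E), (F), (K)}; (E) has the earlier label → (E).
Now (F) and (K) have their prerequisites met. (F) has the earlier label, so (F) next.
Now (H) and (K) have their prerequisites met. (H) has the earlier label, so (H) next.
(K) is the only step now ready → (K).
(D) needed (E), (F) and (K), now all done → (D).
Now (I) and (J) have their prerequisites met. (I) has the earlier label, so (I) next.
(J) is the only step now ready → (J).
Next only (G) has its prerequisites met → (G).

(A), (C), (B), (E), (F), (H), (K), (D), (I), (J), (G)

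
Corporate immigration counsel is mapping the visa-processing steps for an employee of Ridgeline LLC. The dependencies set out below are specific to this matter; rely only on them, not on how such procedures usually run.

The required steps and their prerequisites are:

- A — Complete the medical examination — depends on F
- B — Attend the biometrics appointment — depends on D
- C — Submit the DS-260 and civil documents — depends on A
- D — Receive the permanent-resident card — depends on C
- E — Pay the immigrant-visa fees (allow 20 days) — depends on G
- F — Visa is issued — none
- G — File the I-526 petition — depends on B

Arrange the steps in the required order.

F has no prerequisites → F first.
That leaves A as the only ready step → A.
C is the only step now ready → C.
Next only D has its prerequisites met → D.
Next only B has its prerequisites met → B.
Next only G has its prerequisites met → G.
That leaves E as the only ready step → E.

F → A → C → D → B → G → E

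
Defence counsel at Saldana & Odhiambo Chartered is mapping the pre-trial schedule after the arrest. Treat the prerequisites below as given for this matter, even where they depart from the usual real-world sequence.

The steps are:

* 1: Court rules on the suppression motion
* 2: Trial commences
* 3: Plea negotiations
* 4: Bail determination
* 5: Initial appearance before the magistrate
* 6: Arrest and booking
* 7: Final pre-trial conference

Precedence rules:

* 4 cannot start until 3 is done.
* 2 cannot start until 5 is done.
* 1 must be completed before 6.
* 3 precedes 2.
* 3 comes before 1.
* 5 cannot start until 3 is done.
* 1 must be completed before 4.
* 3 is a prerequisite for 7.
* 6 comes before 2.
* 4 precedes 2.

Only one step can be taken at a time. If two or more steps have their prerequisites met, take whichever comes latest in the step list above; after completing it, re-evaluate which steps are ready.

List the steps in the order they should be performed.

3 is the only step with nothing outstanding, so it goes first.
Now 7, 5 and 1 have their prerequisites met. 7 is listed later, so 7 next.
Now 5 and 1 have their prerequisites met. 5 is listed later, so 5 next.
1 needed 3, now all done → 1.
Now 6 and 4 have their prerequisites met. 6 is listed later, so 6 next.
Next only 4 has its prerequisites met → 4.
2 is the only step now ready → 2.

3, 7, 5, 1, 6, 4, 2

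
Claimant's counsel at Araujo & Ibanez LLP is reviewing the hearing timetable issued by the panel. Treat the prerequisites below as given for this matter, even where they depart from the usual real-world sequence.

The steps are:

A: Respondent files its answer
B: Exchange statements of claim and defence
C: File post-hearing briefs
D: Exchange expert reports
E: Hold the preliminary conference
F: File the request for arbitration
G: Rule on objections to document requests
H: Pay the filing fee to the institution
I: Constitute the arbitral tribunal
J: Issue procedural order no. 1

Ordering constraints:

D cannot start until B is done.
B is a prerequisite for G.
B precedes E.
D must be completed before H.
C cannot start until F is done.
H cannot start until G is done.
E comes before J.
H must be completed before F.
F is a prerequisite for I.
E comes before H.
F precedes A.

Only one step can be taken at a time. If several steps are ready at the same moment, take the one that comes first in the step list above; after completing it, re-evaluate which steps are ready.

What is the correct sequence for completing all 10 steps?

B D E G H F A C I J

B is the only step with nothing outstanding, so it goes first.
Now D, E and G have their prerequisites met. D is listed earlier, so D next.
E and G are both available; E is listed earlier → E.
J now also ready, so the ready set is {G, J}; G is listed earlier → G.
H now also ready, so the ready set is {H, J}; H is listed earlier → H.
Ready: F and J. F is listed earlier → F.
A, C, I and J are all available; A is listed earlier → A.
Ready: C, I and J. C is listed earlier → C.
Ready: I and J. I is listed earlier → I.
That leaves J as the only ready step → J.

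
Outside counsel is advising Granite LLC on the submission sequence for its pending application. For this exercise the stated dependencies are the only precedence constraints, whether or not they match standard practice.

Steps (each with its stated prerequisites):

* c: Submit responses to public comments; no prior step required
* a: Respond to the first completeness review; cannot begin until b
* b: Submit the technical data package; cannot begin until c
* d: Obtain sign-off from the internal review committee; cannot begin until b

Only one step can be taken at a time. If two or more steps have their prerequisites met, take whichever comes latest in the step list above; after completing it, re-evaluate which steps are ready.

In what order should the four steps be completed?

Only c has no prerequisites, so it is first.
That leaves b as the only ready step → b.
Ready: d and a. d is listed later → d.
a needed b, now all done → a.

c, b, d, a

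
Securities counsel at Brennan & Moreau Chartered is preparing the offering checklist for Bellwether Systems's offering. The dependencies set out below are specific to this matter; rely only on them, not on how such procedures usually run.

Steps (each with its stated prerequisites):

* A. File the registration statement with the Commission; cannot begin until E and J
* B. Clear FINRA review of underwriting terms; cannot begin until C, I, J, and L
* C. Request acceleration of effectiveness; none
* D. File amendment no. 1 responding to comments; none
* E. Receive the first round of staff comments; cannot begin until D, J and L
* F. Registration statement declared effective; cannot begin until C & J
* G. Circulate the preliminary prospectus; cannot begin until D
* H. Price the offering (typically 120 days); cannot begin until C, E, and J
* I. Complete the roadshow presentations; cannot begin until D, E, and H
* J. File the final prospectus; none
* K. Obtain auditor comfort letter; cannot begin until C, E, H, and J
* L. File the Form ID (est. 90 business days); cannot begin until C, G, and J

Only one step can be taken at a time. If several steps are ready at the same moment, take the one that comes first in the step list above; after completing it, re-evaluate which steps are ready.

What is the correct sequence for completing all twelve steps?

C, D, G, J, F, L, E, A, H, I, B, K

C, D and J have no prerequisites; C is listed earlier, so C is first.
Now D and J have their prerequisites met. D is listed earlier, so D next.
G now also ready, so the ready set is {G, J}; G is listed earlier → G.
J is the only step now ready → J.
F and L are both available; F is listed earlier → F.
L needed C, G and J, now all done → L.
That leaves E as the only ready step → E.
Ready: A and H. A is listed earlier → A.
H is the only step now ready → H.
Now I and K have their prerequisites met. I is listed earlier, so I next.
B now also ready, so the ready set is {B, K}; B is listed earlier → B.
Next only K has its prerequisites met → K.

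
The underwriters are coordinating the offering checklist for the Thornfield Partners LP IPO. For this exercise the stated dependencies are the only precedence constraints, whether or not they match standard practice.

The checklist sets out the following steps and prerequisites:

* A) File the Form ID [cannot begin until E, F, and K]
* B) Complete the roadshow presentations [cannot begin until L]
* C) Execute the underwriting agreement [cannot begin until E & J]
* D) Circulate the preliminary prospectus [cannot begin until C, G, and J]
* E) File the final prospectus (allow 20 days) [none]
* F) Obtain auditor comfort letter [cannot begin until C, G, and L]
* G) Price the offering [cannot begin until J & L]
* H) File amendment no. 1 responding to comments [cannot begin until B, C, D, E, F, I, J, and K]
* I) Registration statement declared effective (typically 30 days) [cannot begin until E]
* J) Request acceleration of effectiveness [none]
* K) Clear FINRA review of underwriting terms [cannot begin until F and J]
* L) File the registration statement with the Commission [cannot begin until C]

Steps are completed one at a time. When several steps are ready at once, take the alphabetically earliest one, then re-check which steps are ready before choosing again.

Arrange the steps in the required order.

E, I, J, C, L, B, G, D, F, K, A, H

Nothing is required for E and J. E has the earlier label → E first.
Now I and J have their prerequisites met. I has the earlier label, so I next.
J is the only step now ready → J.
C is the only step now ready → C.
L needed C, now all done → L.
Ready: B and G. B has the earlier label → B.
G needed J and L, now all done → G.
Ready: D and F. D has the earlier label → D.
That leaves F as the only ready step → F.
K needed F and J, now all done → K.
A and H are both available; A has the earlier label → A.
H is the only step now ready → H.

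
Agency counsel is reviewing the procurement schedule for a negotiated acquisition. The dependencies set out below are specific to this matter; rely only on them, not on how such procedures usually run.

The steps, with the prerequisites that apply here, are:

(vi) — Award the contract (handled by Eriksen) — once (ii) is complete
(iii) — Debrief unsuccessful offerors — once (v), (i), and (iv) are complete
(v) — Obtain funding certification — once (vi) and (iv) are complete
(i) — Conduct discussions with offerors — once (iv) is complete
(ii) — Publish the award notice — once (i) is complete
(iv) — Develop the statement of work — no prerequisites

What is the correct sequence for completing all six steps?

(iv) → (i) → (ii) → (vi) → (v) → (iii)

(iv) is the only step with nothing outstanding, so it goes first.
(i) needed (iv), now all done → (i).
(ii) needed (i), now all done → (ii).
That leaves (vi) as the only ready step → (vi).
Next only (v) has its prerequisites met → (v).
Next only (iii) has its prerequisites met → (iii).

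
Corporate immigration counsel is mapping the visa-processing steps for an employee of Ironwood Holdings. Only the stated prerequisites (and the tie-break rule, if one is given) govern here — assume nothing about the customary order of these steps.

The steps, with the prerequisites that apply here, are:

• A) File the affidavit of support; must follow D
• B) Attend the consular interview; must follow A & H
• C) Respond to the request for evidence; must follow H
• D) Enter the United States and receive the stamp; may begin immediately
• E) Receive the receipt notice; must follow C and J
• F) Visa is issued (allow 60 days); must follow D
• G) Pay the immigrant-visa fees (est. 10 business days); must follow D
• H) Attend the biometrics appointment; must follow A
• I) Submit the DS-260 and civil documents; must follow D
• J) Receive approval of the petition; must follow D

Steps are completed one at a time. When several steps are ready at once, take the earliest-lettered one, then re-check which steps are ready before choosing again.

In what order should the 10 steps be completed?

D A F G H B C I J E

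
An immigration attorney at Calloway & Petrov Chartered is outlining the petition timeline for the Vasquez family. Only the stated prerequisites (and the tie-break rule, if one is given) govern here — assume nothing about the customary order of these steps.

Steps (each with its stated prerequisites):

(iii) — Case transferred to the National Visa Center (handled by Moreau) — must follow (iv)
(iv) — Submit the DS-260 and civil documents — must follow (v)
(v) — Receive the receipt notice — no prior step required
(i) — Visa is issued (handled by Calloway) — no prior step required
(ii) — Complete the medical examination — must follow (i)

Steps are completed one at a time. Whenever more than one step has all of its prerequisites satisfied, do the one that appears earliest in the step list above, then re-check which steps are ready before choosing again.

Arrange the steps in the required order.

(v) → (iv) → (iii) → (i) → (ii)

Nothing is required for (v) and (i). (v) is listed earlier → (v) first.
(iv) now also ready, so the ready set is {(iv), (i)}; (iv) is listed earlier → (iv).
(iii) now also ready, so the ready set is {(iii), (i)}; (iii) is listed earlier → (iii).
(i) is the only step now ready → (i).
(ii) needed (i), now all done → (ii).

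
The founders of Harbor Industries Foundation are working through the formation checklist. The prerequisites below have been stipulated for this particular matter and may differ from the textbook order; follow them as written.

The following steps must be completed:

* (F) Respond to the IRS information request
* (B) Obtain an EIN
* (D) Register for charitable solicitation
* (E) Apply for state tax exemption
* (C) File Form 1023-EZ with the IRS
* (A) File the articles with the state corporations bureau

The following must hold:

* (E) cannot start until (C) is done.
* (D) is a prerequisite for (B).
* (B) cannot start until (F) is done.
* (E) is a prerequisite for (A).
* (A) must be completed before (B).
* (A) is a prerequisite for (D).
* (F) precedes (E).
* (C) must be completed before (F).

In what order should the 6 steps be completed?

(C) is the only step with nothing outstanding, so it goes first.
(F) is the only step now ready → (F).
(E) needed (F) and (C), now all done → (E).
(A) needed (E), now all done → (A).
(D) needed (A), now all done → (D).
That leaves (B) as the only ready step → (B).

(C) → (F) → (E) → (A) → (D) → (B)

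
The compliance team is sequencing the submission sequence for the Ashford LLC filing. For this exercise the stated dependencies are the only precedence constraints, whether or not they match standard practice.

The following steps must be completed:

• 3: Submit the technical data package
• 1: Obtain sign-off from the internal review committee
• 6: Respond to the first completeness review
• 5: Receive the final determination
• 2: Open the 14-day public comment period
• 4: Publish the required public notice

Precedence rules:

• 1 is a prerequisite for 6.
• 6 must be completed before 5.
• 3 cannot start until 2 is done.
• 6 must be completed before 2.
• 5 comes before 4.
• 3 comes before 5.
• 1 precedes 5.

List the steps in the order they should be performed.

1 → 6 → 2 → 3 → 5 → 4

1 is the only step with nothing outstanding, so it goes first.
Next only 6 has its prerequisites met → 6.
That leaves 2 as the only ready step → 2.
Next only 3 has its prerequisites met → 3.
5 needed 3, 1 and 6, now all done → 5.
4 needed 5, now all done → 4.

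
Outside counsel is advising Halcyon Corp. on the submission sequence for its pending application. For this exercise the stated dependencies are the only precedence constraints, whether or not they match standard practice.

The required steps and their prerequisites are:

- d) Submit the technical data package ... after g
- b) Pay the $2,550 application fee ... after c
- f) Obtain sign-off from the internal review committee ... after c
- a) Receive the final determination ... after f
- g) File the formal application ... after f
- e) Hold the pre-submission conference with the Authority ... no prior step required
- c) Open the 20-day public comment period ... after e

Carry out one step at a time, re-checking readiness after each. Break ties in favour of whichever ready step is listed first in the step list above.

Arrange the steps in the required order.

e, c, b, f, a, g, d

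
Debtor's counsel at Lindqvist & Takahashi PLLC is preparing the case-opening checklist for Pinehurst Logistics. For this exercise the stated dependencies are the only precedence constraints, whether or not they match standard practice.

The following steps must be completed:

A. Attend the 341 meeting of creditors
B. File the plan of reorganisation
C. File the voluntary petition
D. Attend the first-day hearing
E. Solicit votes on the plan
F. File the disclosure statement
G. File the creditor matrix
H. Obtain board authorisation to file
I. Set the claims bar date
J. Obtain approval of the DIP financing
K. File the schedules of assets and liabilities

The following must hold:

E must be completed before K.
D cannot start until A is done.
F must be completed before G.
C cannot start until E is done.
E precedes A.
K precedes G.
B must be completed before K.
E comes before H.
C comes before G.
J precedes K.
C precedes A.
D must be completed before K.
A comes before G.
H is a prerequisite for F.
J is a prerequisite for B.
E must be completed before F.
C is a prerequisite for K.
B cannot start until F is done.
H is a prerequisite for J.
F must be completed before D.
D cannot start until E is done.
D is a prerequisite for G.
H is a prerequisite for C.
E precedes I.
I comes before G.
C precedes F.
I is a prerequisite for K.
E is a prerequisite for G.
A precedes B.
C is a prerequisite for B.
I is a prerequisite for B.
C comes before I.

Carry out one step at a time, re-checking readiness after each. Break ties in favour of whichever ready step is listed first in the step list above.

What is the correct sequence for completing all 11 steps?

E → H → C → A → F → D → I → J → B → K → G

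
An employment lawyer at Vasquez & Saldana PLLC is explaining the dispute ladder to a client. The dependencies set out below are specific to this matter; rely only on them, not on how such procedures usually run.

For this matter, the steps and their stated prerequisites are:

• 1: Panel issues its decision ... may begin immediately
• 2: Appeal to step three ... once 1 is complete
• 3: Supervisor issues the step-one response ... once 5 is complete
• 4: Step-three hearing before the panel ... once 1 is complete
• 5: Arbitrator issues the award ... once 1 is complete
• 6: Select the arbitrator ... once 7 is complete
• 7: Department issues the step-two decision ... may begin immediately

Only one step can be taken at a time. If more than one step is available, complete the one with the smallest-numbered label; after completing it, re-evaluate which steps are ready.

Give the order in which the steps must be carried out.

1 2 4 5 3 7 6

1 and 7 have no prerequisites; 1 has the earlier label, so 1 is first.
Now 2, 4, 5 and 7 have their prerequisites met. 2 has the earlier label, so 2 next.
Ready: 4, 5 and 7. 4 has the earlier label → 4.
Now 5 and 7 have their prerequisites met. 5 has the earlier label, so 5 next.
3 and 7 are both available; 3 has the earlier label → 3.
Next only 7 has its prerequisites met → 7.
That leaves 6 as the only ready step → 6.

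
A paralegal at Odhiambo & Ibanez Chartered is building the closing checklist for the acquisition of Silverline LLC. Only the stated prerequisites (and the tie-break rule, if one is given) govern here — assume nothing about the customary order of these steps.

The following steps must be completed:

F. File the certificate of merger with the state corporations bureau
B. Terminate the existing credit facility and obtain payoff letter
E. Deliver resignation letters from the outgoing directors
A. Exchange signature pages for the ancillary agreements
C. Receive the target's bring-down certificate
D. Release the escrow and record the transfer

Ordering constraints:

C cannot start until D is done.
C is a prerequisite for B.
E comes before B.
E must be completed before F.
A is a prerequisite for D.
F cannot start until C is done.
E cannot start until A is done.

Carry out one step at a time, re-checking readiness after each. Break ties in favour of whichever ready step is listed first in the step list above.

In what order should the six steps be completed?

A has no prerequisites → A first.
E and D are both available; E is listed earlier → E.
D needed A, now all done → D.
C needed D, now all done → C.
F and B are both available; F is listed earlier → F.
B is the only step now ready → B.

A, E, D, C, F, B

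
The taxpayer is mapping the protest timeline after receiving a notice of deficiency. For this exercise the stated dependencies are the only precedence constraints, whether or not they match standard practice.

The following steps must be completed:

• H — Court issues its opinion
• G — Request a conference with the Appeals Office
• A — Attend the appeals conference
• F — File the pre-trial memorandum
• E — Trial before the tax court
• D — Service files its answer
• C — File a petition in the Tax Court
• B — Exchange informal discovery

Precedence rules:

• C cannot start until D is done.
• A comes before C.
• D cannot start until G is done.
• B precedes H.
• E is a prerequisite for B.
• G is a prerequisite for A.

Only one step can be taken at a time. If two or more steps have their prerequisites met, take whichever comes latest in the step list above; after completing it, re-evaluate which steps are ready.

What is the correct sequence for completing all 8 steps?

E → B → F → G → D → A → C → H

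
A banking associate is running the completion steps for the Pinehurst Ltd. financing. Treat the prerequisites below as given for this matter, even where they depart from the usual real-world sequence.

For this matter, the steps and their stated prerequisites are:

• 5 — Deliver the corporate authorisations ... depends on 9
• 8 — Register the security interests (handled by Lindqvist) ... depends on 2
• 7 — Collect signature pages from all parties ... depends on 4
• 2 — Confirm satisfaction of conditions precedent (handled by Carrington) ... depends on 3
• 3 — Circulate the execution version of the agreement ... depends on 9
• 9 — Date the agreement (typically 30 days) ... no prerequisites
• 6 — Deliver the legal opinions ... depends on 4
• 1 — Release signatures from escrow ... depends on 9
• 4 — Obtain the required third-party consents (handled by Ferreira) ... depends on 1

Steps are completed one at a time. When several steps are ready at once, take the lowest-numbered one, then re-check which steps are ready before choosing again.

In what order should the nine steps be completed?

9 is the only step with nothing outstanding, so it goes first.
Ready: 1, 3 and 5. 1 has the earlier label → 1.
4 now also ready, so the ready set is {3, 4, 5}; 3 has the earlier label → 3.
Now 2, 4 and 5 have their prerequisites met. 2 has the earlier label, so 2 next.
Ready: 4, 5 and 8. 4 has the earlier label → 4.
6 and 7 now also ready, so the ready set is {5, 6, 7, 8}; 5 has the earlier label → 5.
6, 7 and 8 are all available; 6 has the earlier label → 6.
Ready: 7 and 8. 7 has the earlier label → 7.
Next only 8 has its prerequisites met → 8.

9 1 3 2 4 5 6 7 8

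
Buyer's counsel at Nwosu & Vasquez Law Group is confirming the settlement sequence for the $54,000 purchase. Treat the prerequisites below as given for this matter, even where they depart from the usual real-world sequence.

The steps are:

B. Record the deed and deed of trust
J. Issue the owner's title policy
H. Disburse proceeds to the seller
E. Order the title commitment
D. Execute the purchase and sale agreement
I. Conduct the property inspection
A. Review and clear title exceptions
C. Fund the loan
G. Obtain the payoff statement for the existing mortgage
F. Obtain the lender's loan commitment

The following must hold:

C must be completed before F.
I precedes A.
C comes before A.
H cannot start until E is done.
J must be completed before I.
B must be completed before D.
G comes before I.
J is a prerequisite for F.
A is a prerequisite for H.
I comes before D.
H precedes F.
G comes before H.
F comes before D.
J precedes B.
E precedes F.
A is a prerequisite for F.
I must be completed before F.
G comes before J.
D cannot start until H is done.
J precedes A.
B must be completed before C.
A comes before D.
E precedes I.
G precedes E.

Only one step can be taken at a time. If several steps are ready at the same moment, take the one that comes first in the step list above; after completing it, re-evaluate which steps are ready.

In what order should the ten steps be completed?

Only G has no prerequisites, so it is first.
Ready: J and E. J is listed earlier → J.
B now also ready, so the ready set is {B, E}; B is listed earlier → B.
Now E and C have their prerequisites met. E is listed earlier, so E next.
Now I and C have their prerequisites met. I is listed earlier, so I next.
That leaves C as the only ready step → C.
A needed J, I and C, now all done → A.
That leaves H as the only ready step → H.
That leaves F as the only ready step → F.
D is the only step now ready → D.

G J B E I C A H F D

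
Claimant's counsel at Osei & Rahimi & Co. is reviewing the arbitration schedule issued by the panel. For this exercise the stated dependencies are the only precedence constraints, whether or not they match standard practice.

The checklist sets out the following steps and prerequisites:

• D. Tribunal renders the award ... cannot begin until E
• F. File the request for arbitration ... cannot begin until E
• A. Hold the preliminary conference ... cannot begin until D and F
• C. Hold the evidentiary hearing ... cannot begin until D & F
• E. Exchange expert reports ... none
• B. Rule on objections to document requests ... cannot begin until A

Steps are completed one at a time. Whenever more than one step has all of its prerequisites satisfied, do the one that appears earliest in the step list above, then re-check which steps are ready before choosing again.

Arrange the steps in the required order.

E → D → F → A → C → B

E has no prerequisites → E first.
D and F are both available; D is listed earlier → D.
F needed E, now all done → F.
A and C are both available; A is listed earlier → A.
B now also ready, so the ready set is {C, B}; C is listed earlier → C.
B needed A, now all done → B.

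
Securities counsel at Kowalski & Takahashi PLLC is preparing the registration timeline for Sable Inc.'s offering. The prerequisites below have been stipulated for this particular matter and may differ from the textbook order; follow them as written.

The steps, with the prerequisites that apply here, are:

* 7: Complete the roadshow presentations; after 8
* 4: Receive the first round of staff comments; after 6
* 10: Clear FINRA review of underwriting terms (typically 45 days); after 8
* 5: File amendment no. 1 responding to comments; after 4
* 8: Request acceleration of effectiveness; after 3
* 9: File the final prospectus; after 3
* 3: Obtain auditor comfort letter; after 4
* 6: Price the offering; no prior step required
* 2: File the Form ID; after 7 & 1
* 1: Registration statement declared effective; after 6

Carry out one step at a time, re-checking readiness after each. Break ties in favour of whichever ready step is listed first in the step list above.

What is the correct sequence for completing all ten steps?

6, 4, 5, 3, 8, 7, 10, 9, 1, 2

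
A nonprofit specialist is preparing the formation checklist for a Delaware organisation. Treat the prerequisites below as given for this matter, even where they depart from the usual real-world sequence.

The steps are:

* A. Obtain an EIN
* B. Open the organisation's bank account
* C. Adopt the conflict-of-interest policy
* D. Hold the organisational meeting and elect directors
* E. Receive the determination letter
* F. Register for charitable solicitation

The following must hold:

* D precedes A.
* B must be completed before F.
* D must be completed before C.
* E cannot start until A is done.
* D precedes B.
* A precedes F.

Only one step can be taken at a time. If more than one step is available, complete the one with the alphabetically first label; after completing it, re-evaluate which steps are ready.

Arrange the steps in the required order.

D A B C E F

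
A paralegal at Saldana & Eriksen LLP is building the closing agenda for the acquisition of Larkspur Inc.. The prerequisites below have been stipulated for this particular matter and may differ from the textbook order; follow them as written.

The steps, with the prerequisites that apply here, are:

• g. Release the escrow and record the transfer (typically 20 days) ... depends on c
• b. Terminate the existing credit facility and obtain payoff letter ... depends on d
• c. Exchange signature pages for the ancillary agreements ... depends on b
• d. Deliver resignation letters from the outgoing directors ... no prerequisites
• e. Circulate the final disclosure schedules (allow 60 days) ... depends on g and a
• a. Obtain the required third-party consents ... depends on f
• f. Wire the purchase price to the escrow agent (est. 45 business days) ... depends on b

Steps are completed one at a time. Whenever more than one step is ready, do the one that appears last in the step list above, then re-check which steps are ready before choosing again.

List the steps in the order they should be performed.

d → b → f → a → c → g → e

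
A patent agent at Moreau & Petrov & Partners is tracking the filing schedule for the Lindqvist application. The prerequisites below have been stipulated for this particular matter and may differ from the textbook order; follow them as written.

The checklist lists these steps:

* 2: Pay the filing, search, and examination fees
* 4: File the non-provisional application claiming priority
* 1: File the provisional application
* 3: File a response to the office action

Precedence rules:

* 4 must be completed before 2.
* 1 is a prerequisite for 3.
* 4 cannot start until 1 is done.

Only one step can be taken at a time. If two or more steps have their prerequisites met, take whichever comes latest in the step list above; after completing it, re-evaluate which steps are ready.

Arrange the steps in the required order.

1 is the only step with nothing outstanding, so it goes first.
3 and 4 are both available; 3 is listed later → 3.
4 needed 1, now all done → 4.
2 is the only step now ready → 2.

1, 3, 4, 2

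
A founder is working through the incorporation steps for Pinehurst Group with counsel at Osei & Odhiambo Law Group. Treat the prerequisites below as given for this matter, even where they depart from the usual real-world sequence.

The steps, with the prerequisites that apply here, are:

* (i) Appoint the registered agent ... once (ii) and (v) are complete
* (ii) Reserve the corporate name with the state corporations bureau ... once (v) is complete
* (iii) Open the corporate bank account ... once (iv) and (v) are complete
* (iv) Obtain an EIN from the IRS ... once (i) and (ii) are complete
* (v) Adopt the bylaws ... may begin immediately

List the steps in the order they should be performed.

(v) has no prerequisites → (v) first.
(ii) is the only step now ready → (ii).
(i) is the only step now ready → (i).
(iv) needed (i) and (ii), now all done → (iv).
Next only (iii) has its prerequisites met → (iii).

(v) → (ii) → (i) → (iv) → (iii)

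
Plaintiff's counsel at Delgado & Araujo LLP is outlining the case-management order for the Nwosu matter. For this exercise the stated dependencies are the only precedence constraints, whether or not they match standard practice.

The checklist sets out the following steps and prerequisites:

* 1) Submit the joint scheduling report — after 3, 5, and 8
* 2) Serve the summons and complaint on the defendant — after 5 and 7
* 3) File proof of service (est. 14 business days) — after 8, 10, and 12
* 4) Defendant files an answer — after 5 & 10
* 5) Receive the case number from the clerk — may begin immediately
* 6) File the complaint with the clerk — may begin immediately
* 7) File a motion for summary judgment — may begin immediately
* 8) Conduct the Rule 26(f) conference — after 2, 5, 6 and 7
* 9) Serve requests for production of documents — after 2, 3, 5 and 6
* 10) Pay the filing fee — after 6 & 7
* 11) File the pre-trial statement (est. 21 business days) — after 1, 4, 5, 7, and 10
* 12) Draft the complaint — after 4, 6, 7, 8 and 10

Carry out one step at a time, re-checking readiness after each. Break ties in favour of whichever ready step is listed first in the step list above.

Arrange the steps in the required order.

Nothing is required for 5, 6 and 7. 5 is listed earlier → 5 first.
Now 6 and 7 have their prerequisites met. 6 is listed earlier, so 6 next.
Next only 7 has its prerequisites met → 7.
2 and 10 are both available; 2 is listed earlier → 2.
8 now also ready, so the ready set is {8, 10}; 8 is listed earlier → 8.
Next only 10 has its prerequisites met → 10.
4 needed 5 and 10, now all done → 4.
That leaves 12 as the only ready step → 12.
3 needed 8, 10 and 12, now all done → 3.
1 and 9 are both available; 1 is listed earlier → 1.
11 now also ready, so the ready set is {9, 11}; 9 is listed earlier → 9.
11 is the only step now ready → 11.

5, 6, 7, 2, 8, 10, 4, 12, 3, 1, 9, 11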